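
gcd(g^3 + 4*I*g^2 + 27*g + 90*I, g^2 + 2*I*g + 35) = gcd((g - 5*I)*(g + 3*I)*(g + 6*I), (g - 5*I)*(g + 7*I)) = g - 5*I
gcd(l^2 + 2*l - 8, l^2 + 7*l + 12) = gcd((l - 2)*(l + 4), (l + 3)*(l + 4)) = l + 4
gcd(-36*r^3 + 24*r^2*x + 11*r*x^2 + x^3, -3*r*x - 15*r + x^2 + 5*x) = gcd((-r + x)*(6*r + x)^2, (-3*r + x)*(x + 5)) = 1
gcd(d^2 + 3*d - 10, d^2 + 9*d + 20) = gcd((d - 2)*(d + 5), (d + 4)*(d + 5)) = d + 5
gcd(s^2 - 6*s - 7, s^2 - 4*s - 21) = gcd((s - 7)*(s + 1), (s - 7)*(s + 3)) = s - 7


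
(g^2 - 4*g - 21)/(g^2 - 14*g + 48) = (g^2 - 4*g - 21)/(g^2 - 14*g + 48)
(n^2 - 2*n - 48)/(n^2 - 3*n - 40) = (n + 6)/(n + 5)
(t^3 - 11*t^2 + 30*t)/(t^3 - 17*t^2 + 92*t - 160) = t*(t - 6)/(t^2 - 12*t + 32)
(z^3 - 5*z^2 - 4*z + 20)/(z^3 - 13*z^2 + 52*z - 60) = (z + 2)/(z - 6)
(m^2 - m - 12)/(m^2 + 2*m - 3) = (m - 4)/(m - 1)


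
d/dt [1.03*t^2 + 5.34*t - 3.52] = 2.06*t + 5.34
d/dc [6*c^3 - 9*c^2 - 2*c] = 18*c^2 - 18*c - 2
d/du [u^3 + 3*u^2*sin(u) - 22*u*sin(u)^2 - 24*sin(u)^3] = 3*u^2*cos(u) + 3*u^2 + 6*u*sin(u) - 22*u*sin(2*u) - 72*sin(u)^2*cos(u) - 22*sin(u)^2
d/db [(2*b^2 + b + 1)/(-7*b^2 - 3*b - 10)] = (b^2 - 26*b - 7)/(49*b^4 + 42*b^3 + 149*b^2 + 60*b + 100)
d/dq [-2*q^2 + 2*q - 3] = 2 - 4*q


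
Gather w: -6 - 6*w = -6*w - 6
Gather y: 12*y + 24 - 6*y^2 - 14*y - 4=-6*y^2 - 2*y + 20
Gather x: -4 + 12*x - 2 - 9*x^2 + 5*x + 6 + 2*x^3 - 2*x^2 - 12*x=2*x^3 - 11*x^2 + 5*x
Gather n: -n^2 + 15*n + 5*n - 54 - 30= -n^2 + 20*n - 84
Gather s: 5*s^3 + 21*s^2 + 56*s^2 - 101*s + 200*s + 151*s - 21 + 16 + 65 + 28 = 5*s^3 + 77*s^2 + 250*s + 88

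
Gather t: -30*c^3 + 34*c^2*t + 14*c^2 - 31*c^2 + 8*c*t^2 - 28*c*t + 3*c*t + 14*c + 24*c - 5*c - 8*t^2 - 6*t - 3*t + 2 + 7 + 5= -30*c^3 - 17*c^2 + 33*c + t^2*(8*c - 8) + t*(34*c^2 - 25*c - 9) + 14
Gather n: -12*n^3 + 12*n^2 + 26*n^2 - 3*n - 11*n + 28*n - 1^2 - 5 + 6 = -12*n^3 + 38*n^2 + 14*n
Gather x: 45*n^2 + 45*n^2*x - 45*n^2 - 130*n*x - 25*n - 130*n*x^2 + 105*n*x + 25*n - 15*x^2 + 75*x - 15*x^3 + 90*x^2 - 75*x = -15*x^3 + x^2*(75 - 130*n) + x*(45*n^2 - 25*n)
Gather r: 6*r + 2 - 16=6*r - 14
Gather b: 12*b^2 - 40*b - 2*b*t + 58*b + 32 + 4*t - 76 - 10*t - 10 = 12*b^2 + b*(18 - 2*t) - 6*t - 54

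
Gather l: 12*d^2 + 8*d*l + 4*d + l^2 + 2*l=12*d^2 + 4*d + l^2 + l*(8*d + 2)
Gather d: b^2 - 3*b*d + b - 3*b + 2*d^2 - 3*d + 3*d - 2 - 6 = b^2 - 3*b*d - 2*b + 2*d^2 - 8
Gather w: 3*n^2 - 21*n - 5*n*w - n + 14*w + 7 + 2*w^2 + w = 3*n^2 - 22*n + 2*w^2 + w*(15 - 5*n) + 7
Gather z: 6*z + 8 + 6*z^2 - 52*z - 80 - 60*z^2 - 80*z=-54*z^2 - 126*z - 72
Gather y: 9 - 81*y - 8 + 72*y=1 - 9*y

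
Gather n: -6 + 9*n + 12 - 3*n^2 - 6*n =-3*n^2 + 3*n + 6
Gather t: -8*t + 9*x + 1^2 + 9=-8*t + 9*x + 10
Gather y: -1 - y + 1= -y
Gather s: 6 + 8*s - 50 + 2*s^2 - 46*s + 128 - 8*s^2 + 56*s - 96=-6*s^2 + 18*s - 12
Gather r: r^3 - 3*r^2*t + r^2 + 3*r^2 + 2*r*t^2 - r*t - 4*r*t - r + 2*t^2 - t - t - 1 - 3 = r^3 + r^2*(4 - 3*t) + r*(2*t^2 - 5*t - 1) + 2*t^2 - 2*t - 4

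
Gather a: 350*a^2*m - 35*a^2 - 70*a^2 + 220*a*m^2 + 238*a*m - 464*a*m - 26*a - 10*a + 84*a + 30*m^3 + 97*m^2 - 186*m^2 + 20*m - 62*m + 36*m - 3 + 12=a^2*(350*m - 105) + a*(220*m^2 - 226*m + 48) + 30*m^3 - 89*m^2 - 6*m + 9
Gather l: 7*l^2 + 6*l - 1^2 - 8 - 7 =7*l^2 + 6*l - 16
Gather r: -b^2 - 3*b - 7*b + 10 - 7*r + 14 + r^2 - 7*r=-b^2 - 10*b + r^2 - 14*r + 24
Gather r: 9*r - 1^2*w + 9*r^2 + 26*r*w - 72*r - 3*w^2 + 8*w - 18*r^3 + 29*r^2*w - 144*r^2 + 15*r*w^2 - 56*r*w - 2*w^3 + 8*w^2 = -18*r^3 + r^2*(29*w - 135) + r*(15*w^2 - 30*w - 63) - 2*w^3 + 5*w^2 + 7*w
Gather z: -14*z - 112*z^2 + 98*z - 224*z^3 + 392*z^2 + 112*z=-224*z^3 + 280*z^2 + 196*z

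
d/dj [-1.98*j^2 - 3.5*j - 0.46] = -3.96*j - 3.5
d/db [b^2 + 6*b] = 2*b + 6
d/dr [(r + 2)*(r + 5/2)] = 2*r + 9/2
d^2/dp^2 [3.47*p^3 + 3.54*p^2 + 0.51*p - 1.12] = 20.82*p + 7.08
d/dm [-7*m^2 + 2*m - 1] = 2 - 14*m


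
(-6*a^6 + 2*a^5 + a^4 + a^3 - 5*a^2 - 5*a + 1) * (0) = 0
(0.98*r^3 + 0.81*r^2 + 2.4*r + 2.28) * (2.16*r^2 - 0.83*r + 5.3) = 2.1168*r^5 + 0.9362*r^4 + 9.7057*r^3 + 7.2258*r^2 + 10.8276*r + 12.084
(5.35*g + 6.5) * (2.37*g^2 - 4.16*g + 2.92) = 12.6795*g^3 - 6.851*g^2 - 11.418*g + 18.98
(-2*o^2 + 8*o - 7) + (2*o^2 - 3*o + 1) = 5*o - 6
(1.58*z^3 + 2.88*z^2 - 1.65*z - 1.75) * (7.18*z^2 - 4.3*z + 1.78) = 11.3444*z^5 + 13.8844*z^4 - 21.4186*z^3 - 0.343599999999999*z^2 + 4.588*z - 3.115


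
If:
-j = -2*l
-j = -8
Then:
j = 8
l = 4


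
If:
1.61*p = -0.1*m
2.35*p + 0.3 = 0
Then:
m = 2.06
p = -0.13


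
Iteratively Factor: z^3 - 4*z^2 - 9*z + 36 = (z + 3)*(z^2 - 7*z + 12) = (z - 3)*(z + 3)*(z - 4)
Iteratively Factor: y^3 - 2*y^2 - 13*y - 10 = (y + 1)*(y^2 - 3*y - 10) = (y - 5)*(y + 1)*(y + 2)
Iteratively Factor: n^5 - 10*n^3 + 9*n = (n)*(n^4 - 10*n^2 + 9) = n*(n + 3)*(n^3 - 3*n^2 - n + 3) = n*(n + 1)*(n + 3)*(n^2 - 4*n + 3) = n*(n - 1)*(n + 1)*(n + 3)*(n - 3)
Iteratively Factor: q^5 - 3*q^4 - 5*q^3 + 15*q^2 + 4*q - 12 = (q + 2)*(q^4 - 5*q^3 + 5*q^2 + 5*q - 6) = (q - 1)*(q + 2)*(q^3 - 4*q^2 + q + 6) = (q - 1)*(q + 1)*(q + 2)*(q^2 - 5*q + 6) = (q - 3)*(q - 1)*(q + 1)*(q + 2)*(q - 2)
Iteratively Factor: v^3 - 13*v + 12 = (v - 1)*(v^2 + v - 12) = (v - 1)*(v + 4)*(v - 3)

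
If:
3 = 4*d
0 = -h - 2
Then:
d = 3/4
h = -2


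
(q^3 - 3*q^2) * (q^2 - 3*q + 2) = q^5 - 6*q^4 + 11*q^3 - 6*q^2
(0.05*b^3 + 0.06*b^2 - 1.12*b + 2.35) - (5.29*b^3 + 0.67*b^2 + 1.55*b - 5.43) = -5.24*b^3 - 0.61*b^2 - 2.67*b + 7.78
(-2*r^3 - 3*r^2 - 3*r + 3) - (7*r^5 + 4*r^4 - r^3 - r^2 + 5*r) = -7*r^5 - 4*r^4 - r^3 - 2*r^2 - 8*r + 3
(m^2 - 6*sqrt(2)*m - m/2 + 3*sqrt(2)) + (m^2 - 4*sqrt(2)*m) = 2*m^2 - 10*sqrt(2)*m - m/2 + 3*sqrt(2)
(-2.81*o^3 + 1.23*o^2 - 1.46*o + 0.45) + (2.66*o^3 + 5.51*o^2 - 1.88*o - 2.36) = -0.15*o^3 + 6.74*o^2 - 3.34*o - 1.91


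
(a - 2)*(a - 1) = a^2 - 3*a + 2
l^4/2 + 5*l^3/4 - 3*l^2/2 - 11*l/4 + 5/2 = (l/2 + 1)*(l - 1)^2*(l + 5/2)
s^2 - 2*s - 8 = (s - 4)*(s + 2)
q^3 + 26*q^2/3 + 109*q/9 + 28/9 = (q + 1/3)*(q + 4/3)*(q + 7)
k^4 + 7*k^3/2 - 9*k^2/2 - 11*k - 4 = (k - 2)*(k + 1/2)*(k + 1)*(k + 4)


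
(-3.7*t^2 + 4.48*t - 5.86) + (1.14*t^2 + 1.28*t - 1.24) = -2.56*t^2 + 5.76*t - 7.1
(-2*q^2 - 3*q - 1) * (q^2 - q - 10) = -2*q^4 - q^3 + 22*q^2 + 31*q + 10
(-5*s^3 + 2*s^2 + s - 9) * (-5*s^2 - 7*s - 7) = 25*s^5 + 25*s^4 + 16*s^3 + 24*s^2 + 56*s + 63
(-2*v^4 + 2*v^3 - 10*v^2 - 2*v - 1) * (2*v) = -4*v^5 + 4*v^4 - 20*v^3 - 4*v^2 - 2*v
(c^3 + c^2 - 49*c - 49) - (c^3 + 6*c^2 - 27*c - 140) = -5*c^2 - 22*c + 91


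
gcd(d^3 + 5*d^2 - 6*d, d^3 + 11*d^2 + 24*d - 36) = d^2 + 5*d - 6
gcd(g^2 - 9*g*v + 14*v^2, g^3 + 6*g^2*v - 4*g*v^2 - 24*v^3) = -g + 2*v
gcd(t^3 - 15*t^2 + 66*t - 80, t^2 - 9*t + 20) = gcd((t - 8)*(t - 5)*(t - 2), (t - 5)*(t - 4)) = t - 5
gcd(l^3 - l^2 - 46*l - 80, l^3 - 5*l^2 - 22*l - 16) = l^2 - 6*l - 16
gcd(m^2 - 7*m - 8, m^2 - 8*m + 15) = 1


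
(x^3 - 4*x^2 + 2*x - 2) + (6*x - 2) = x^3 - 4*x^2 + 8*x - 4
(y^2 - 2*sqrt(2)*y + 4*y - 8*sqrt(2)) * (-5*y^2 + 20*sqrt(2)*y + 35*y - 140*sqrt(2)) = -5*y^4 + 15*y^3 + 30*sqrt(2)*y^3 - 90*sqrt(2)*y^2 + 60*y^2 - 840*sqrt(2)*y + 240*y + 2240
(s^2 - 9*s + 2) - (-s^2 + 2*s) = 2*s^2 - 11*s + 2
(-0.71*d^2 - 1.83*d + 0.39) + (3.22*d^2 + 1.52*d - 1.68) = 2.51*d^2 - 0.31*d - 1.29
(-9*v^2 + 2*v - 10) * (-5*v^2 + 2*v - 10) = 45*v^4 - 28*v^3 + 144*v^2 - 40*v + 100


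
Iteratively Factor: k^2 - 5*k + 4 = (k - 1)*(k - 4)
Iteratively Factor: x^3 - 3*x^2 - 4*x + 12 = (x + 2)*(x^2 - 5*x + 6) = (x - 2)*(x + 2)*(x - 3)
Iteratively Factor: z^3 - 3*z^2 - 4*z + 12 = (z - 3)*(z^2 - 4) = (z - 3)*(z + 2)*(z - 2)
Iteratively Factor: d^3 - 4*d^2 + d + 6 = (d + 1)*(d^2 - 5*d + 6) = (d - 2)*(d + 1)*(d - 3)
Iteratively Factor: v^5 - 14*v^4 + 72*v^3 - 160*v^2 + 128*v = (v - 4)*(v^4 - 10*v^3 + 32*v^2 - 32*v) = (v - 4)^2*(v^3 - 6*v^2 + 8*v) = (v - 4)^3*(v^2 - 2*v) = v*(v - 4)^3*(v - 2)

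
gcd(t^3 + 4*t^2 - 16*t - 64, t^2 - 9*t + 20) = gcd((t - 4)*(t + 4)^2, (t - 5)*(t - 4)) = t - 4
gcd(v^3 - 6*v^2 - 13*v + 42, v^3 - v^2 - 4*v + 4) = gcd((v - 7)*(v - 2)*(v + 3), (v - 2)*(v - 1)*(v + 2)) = v - 2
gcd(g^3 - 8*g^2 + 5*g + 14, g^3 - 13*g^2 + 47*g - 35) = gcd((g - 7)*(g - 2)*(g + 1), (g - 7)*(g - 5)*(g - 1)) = g - 7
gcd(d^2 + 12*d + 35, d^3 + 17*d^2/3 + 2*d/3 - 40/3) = d + 5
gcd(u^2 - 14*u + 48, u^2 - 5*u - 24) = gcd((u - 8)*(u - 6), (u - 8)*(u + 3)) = u - 8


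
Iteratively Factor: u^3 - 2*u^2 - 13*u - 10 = (u - 5)*(u^2 + 3*u + 2) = (u - 5)*(u + 1)*(u + 2)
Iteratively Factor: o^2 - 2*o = (o)*(o - 2)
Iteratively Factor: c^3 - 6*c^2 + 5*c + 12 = (c + 1)*(c^2 - 7*c + 12) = (c - 4)*(c + 1)*(c - 3)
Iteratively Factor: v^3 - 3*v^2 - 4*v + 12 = (v - 2)*(v^2 - v - 6) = (v - 2)*(v + 2)*(v - 3)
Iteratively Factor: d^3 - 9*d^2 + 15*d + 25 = (d - 5)*(d^2 - 4*d - 5) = (d - 5)^2*(d + 1)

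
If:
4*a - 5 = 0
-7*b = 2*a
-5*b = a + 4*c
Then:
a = 5/4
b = -5/14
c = 15/112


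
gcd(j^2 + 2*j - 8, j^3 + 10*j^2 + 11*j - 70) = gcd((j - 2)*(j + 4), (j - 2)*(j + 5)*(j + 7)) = j - 2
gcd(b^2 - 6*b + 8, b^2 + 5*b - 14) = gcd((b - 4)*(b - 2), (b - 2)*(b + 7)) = b - 2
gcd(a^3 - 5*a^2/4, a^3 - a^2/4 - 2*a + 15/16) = a - 5/4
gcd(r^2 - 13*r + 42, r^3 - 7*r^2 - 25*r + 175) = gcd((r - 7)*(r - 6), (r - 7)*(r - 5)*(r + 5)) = r - 7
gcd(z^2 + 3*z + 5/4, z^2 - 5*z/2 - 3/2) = z + 1/2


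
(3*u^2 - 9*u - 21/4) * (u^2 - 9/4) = 3*u^4 - 9*u^3 - 12*u^2 + 81*u/4 + 189/16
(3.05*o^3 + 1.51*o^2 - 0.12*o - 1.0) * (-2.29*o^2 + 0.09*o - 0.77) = -6.9845*o^5 - 3.1834*o^4 - 1.9378*o^3 + 1.1165*o^2 + 0.0024*o + 0.77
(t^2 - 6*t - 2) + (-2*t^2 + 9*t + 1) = -t^2 + 3*t - 1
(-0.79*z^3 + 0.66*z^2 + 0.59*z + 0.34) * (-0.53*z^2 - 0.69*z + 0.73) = 0.4187*z^5 + 0.1953*z^4 - 1.3448*z^3 - 0.1055*z^2 + 0.1961*z + 0.2482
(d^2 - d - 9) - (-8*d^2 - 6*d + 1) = 9*d^2 + 5*d - 10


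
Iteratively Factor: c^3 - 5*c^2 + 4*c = (c - 4)*(c^2 - c) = (c - 4)*(c - 1)*(c)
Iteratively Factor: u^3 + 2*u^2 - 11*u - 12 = (u + 1)*(u^2 + u - 12) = (u + 1)*(u + 4)*(u - 3)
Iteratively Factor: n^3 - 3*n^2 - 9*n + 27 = (n - 3)*(n^2 - 9) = (n - 3)^2*(n + 3)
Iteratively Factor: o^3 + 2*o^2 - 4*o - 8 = (o + 2)*(o^2 - 4) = (o + 2)^2*(o - 2)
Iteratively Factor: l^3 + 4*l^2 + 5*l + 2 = (l + 1)*(l^2 + 3*l + 2) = (l + 1)^2*(l + 2)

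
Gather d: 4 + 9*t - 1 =9*t + 3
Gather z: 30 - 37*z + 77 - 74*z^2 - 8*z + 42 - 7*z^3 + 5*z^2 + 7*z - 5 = -7*z^3 - 69*z^2 - 38*z + 144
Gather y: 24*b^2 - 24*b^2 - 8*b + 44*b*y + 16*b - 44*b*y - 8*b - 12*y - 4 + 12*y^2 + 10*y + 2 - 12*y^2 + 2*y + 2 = 0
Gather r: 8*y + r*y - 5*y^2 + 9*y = r*y - 5*y^2 + 17*y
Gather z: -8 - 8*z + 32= 24 - 8*z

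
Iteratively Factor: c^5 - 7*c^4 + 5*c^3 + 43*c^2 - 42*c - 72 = (c + 1)*(c^4 - 8*c^3 + 13*c^2 + 30*c - 72) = (c + 1)*(c + 2)*(c^3 - 10*c^2 + 33*c - 36) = (c - 3)*(c + 1)*(c + 2)*(c^2 - 7*c + 12) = (c - 3)^2*(c + 1)*(c + 2)*(c - 4)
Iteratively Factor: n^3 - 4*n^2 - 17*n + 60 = (n - 5)*(n^2 + n - 12) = (n - 5)*(n + 4)*(n - 3)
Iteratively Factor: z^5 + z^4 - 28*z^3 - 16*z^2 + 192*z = (z)*(z^4 + z^3 - 28*z^2 - 16*z + 192) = z*(z - 4)*(z^3 + 5*z^2 - 8*z - 48) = z*(z - 4)*(z - 3)*(z^2 + 8*z + 16) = z*(z - 4)*(z - 3)*(z + 4)*(z + 4)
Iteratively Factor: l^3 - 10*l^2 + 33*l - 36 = (l - 3)*(l^2 - 7*l + 12) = (l - 4)*(l - 3)*(l - 3)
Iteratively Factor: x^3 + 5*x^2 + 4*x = (x + 1)*(x^2 + 4*x) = x*(x + 1)*(x + 4)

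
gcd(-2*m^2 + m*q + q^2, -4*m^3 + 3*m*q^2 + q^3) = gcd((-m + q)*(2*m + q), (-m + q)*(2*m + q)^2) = -2*m^2 + m*q + q^2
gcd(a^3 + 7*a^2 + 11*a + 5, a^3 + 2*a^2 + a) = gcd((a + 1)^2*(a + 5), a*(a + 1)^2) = a^2 + 2*a + 1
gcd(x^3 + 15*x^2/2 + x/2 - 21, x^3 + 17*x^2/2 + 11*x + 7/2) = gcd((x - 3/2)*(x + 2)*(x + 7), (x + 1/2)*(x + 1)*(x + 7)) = x + 7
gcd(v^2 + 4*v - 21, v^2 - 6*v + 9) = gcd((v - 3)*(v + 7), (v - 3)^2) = v - 3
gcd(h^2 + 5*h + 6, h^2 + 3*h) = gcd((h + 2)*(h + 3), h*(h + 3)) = h + 3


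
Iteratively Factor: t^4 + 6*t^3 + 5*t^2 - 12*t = (t)*(t^3 + 6*t^2 + 5*t - 12) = t*(t - 1)*(t^2 + 7*t + 12) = t*(t - 1)*(t + 4)*(t + 3)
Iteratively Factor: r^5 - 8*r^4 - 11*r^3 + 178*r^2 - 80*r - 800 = (r - 4)*(r^4 - 4*r^3 - 27*r^2 + 70*r + 200) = (r - 5)*(r - 4)*(r^3 + r^2 - 22*r - 40) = (r - 5)*(r - 4)*(r + 2)*(r^2 - r - 20) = (r - 5)^2*(r - 4)*(r + 2)*(r + 4)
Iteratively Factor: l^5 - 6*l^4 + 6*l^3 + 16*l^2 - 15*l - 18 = (l - 2)*(l^4 - 4*l^3 - 2*l^2 + 12*l + 9) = (l - 2)*(l + 1)*(l^3 - 5*l^2 + 3*l + 9) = (l - 2)*(l + 1)^2*(l^2 - 6*l + 9) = (l - 3)*(l - 2)*(l + 1)^2*(l - 3)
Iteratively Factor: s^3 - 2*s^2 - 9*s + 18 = (s - 2)*(s^2 - 9) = (s - 3)*(s - 2)*(s + 3)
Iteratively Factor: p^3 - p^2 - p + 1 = (p - 1)*(p^2 - 1) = (p - 1)^2*(p + 1)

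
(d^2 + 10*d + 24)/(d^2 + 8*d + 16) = (d + 6)/(d + 4)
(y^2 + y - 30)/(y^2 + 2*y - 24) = (y - 5)/(y - 4)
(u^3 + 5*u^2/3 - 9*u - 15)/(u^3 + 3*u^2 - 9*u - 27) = (u + 5/3)/(u + 3)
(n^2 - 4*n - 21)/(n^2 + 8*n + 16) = (n^2 - 4*n - 21)/(n^2 + 8*n + 16)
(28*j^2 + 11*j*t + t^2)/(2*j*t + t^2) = (28*j^2 + 11*j*t + t^2)/(t*(2*j + t))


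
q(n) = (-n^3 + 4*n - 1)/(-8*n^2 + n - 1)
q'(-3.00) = 0.18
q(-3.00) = -0.18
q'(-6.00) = 0.14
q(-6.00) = -0.65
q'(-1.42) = 0.37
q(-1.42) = 0.21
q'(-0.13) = -0.20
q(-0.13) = 1.20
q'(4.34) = 0.15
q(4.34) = 0.44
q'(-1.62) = 0.32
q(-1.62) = 0.14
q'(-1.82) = 0.28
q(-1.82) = 0.08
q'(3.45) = 0.16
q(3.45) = 0.30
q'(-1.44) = 0.37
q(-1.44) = 0.20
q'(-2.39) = 0.22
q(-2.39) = -0.06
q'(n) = (4 - 3*n^2)/(-8*n^2 + n - 1) + (16*n - 1)*(-n^3 + 4*n - 1)/(-8*n^2 + n - 1)^2 = (-(16*n - 1)*(n^3 - 4*n + 1) + (3*n^2 - 4)*(8*n^2 - n + 1))/(8*n^2 - n + 1)^2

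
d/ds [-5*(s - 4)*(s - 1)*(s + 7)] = -15*s^2 - 20*s + 155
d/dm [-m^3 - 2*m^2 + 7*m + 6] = -3*m^2 - 4*m + 7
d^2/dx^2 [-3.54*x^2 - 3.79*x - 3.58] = -7.08000000000000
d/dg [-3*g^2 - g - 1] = -6*g - 1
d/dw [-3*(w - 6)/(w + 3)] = -27/(w + 3)^2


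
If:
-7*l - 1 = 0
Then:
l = -1/7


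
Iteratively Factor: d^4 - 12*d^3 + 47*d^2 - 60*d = (d - 5)*(d^3 - 7*d^2 + 12*d) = (d - 5)*(d - 4)*(d^2 - 3*d) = d*(d - 5)*(d - 4)*(d - 3)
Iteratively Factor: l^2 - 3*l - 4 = (l - 4)*(l + 1)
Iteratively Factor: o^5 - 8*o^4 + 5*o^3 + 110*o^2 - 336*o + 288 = (o + 4)*(o^4 - 12*o^3 + 53*o^2 - 102*o + 72) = (o - 4)*(o + 4)*(o^3 - 8*o^2 + 21*o - 18) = (o - 4)*(o - 2)*(o + 4)*(o^2 - 6*o + 9) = (o - 4)*(o - 3)*(o - 2)*(o + 4)*(o - 3)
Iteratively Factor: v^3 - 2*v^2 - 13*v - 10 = (v + 1)*(v^2 - 3*v - 10) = (v - 5)*(v + 1)*(v + 2)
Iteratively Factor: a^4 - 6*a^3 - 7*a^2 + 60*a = (a + 3)*(a^3 - 9*a^2 + 20*a) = a*(a + 3)*(a^2 - 9*a + 20) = a*(a - 5)*(a + 3)*(a - 4)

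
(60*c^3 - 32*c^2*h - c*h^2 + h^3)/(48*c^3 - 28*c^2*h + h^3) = (5*c - h)/(4*c - h)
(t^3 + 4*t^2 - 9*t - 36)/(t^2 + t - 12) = t + 3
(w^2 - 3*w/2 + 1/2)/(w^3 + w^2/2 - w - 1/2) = (2*w - 1)/(2*w^2 + 3*w + 1)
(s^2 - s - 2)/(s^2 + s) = (s - 2)/s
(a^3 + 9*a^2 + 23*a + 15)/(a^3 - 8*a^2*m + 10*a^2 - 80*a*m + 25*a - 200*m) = (a^2 + 4*a + 3)/(a^2 - 8*a*m + 5*a - 40*m)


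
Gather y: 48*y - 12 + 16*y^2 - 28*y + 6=16*y^2 + 20*y - 6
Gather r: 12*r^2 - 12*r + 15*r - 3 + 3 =12*r^2 + 3*r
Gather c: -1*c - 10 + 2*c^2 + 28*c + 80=2*c^2 + 27*c + 70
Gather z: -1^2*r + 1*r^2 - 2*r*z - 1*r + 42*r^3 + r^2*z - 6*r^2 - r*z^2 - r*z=42*r^3 - 5*r^2 - r*z^2 - 2*r + z*(r^2 - 3*r)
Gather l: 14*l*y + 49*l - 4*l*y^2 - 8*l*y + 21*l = l*(-4*y^2 + 6*y + 70)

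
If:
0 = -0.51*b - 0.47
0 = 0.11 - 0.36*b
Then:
No Solution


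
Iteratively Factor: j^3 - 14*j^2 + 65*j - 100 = (j - 4)*(j^2 - 10*j + 25) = (j - 5)*(j - 4)*(j - 5)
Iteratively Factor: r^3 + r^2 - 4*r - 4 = (r + 1)*(r^2 - 4) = (r + 1)*(r + 2)*(r - 2)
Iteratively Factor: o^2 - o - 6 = (o + 2)*(o - 3)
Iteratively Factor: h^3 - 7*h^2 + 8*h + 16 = (h - 4)*(h^2 - 3*h - 4) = (h - 4)^2*(h + 1)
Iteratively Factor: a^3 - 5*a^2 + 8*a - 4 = (a - 1)*(a^2 - 4*a + 4) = (a - 2)*(a - 1)*(a - 2)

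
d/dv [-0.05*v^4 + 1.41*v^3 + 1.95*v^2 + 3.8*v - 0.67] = -0.2*v^3 + 4.23*v^2 + 3.9*v + 3.8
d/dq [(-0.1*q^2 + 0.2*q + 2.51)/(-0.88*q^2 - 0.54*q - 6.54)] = (0.23*q^2 + 5.7256*q + 0.0473999999999999)/(0.7744*q^4 + 0.9504*q^3 + 11.802*q^2 + 7.0632*q + 42.7716)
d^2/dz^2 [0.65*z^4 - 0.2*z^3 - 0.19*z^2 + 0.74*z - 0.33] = 7.8*z^2 - 1.2*z - 0.38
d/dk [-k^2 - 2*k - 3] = -2*k - 2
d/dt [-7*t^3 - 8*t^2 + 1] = t*(-21*t - 16)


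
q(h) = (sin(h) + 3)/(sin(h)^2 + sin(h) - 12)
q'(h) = (-2*sin(h)*cos(h) - cos(h))*(sin(h) + 3)/(sin(h)^2 + sin(h) - 12)^2 + cos(h)/(sin(h)^2 + sin(h) - 12) = (-6*sin(h) + cos(h)^2 - 16)*cos(h)/(sin(h)^2 + sin(h) - 12)^2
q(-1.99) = -0.17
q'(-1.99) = 0.03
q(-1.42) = -0.17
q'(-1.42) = -0.01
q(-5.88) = -0.30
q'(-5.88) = -0.12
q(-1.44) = -0.17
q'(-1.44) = -0.01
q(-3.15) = -0.25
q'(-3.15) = 0.10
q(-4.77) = -0.40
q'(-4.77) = -0.01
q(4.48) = -0.17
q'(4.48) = 0.02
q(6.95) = -0.33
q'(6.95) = -0.12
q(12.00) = -0.20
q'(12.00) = -0.07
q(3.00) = -0.27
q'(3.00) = 0.11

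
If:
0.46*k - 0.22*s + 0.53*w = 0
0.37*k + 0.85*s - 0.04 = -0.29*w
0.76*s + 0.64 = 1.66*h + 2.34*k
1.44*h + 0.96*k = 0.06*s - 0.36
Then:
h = -0.80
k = 0.82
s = -0.06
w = -0.74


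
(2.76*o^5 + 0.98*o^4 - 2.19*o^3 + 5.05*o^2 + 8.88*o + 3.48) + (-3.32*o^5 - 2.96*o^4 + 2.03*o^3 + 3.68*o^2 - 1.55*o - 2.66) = -0.56*o^5 - 1.98*o^4 - 0.16*o^3 + 8.73*o^2 + 7.33*o + 0.82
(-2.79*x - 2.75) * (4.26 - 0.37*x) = 1.0323*x^2 - 10.8679*x - 11.715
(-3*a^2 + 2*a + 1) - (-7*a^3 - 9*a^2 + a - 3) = 7*a^3 + 6*a^2 + a + 4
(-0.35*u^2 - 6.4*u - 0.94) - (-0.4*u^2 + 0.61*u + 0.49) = 0.05*u^2 - 7.01*u - 1.43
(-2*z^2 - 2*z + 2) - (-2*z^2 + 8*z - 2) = 4 - 10*z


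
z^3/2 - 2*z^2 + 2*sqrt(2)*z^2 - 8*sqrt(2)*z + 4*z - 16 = (z/2 + sqrt(2))*(z - 4)*(z + 2*sqrt(2))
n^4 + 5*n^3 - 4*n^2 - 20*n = n*(n - 2)*(n + 2)*(n + 5)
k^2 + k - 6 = (k - 2)*(k + 3)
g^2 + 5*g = g*(g + 5)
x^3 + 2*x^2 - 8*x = x*(x - 2)*(x + 4)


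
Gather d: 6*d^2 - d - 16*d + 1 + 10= 6*d^2 - 17*d + 11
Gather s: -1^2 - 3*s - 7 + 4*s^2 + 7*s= 4*s^2 + 4*s - 8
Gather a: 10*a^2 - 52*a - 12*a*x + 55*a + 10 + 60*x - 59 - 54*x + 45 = 10*a^2 + a*(3 - 12*x) + 6*x - 4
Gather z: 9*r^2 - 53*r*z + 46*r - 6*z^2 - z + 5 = 9*r^2 + 46*r - 6*z^2 + z*(-53*r - 1) + 5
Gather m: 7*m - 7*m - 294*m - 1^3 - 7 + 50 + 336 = 378 - 294*m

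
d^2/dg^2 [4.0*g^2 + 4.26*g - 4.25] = 8.00000000000000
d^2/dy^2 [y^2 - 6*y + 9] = 2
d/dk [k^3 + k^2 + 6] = k*(3*k + 2)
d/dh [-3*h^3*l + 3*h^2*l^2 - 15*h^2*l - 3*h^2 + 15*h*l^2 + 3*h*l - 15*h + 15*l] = -9*h^2*l + 6*h*l^2 - 30*h*l - 6*h + 15*l^2 + 3*l - 15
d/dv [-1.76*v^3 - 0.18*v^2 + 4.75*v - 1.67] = -5.28*v^2 - 0.36*v + 4.75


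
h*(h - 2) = h^2 - 2*h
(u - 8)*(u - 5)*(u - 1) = u^3 - 14*u^2 + 53*u - 40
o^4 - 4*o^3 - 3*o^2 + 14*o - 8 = (o - 4)*(o - 1)^2*(o + 2)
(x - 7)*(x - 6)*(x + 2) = x^3 - 11*x^2 + 16*x + 84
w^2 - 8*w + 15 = (w - 5)*(w - 3)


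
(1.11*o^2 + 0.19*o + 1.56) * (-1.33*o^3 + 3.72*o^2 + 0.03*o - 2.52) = -1.4763*o^5 + 3.8765*o^4 - 1.3347*o^3 + 3.0117*o^2 - 0.432*o - 3.9312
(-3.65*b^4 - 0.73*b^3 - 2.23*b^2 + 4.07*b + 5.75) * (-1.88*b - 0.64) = 6.862*b^5 + 3.7084*b^4 + 4.6596*b^3 - 6.2244*b^2 - 13.4148*b - 3.68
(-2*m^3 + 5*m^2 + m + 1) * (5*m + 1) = -10*m^4 + 23*m^3 + 10*m^2 + 6*m + 1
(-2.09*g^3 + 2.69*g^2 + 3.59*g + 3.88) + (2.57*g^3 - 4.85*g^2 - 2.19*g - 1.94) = 0.48*g^3 - 2.16*g^2 + 1.4*g + 1.94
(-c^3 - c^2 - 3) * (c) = -c^4 - c^3 - 3*c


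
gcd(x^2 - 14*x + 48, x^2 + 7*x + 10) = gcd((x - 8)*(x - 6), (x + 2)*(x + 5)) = 1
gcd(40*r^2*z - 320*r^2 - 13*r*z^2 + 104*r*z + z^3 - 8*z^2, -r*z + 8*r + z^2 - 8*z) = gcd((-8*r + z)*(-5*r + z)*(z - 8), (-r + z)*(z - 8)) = z - 8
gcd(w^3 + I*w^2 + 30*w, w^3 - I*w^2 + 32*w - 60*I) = w^2 + I*w + 30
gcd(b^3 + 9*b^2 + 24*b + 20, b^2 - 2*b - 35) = b + 5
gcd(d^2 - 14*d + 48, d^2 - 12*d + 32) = d - 8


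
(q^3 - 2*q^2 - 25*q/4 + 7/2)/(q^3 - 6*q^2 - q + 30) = (q^2 - 4*q + 7/4)/(q^2 - 8*q + 15)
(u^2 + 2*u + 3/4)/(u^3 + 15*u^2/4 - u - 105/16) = 4*(2*u + 1)/(8*u^2 + 18*u - 35)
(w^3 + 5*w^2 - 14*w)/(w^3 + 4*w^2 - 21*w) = (w - 2)/(w - 3)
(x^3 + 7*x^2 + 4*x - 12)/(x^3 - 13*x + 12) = (x^2 + 8*x + 12)/(x^2 + x - 12)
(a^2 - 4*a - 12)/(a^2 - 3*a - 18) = (a + 2)/(a + 3)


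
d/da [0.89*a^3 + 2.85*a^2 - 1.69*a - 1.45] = 2.67*a^2 + 5.7*a - 1.69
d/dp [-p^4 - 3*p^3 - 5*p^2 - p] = -4*p^3 - 9*p^2 - 10*p - 1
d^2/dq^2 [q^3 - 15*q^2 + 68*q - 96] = 6*q - 30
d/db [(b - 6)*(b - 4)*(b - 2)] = 3*b^2 - 24*b + 44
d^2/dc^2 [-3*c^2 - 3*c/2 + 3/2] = -6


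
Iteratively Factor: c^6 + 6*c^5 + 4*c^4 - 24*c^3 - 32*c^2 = (c + 2)*(c^5 + 4*c^4 - 4*c^3 - 16*c^2) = c*(c + 2)*(c^4 + 4*c^3 - 4*c^2 - 16*c) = c^2*(c + 2)*(c^3 + 4*c^2 - 4*c - 16) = c^2*(c + 2)^2*(c^2 + 2*c - 8) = c^2*(c - 2)*(c + 2)^2*(c + 4)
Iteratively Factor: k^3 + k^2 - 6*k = (k - 2)*(k^2 + 3*k) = k*(k - 2)*(k + 3)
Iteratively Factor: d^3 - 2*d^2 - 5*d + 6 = (d - 3)*(d^2 + d - 2) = (d - 3)*(d + 2)*(d - 1)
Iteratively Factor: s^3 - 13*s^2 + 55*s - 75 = (s - 3)*(s^2 - 10*s + 25) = (s - 5)*(s - 3)*(s - 5)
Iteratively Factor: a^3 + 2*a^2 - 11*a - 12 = (a - 3)*(a^2 + 5*a + 4) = (a - 3)*(a + 4)*(a + 1)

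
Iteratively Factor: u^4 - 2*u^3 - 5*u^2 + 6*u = (u)*(u^3 - 2*u^2 - 5*u + 6) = u*(u - 1)*(u^2 - u - 6) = u*(u - 3)*(u - 1)*(u + 2)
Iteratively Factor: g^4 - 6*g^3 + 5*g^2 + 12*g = (g)*(g^3 - 6*g^2 + 5*g + 12) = g*(g + 1)*(g^2 - 7*g + 12) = g*(g - 3)*(g + 1)*(g - 4)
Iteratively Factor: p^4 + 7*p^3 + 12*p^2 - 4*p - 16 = (p + 2)*(p^3 + 5*p^2 + 2*p - 8) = (p + 2)^2*(p^2 + 3*p - 4) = (p + 2)^2*(p + 4)*(p - 1)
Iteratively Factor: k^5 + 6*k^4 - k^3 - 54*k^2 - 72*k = (k)*(k^4 + 6*k^3 - k^2 - 54*k - 72) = k*(k + 3)*(k^3 + 3*k^2 - 10*k - 24) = k*(k + 2)*(k + 3)*(k^2 + k - 12) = k*(k - 3)*(k + 2)*(k + 3)*(k + 4)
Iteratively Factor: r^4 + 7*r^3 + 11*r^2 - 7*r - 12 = (r + 1)*(r^3 + 6*r^2 + 5*r - 12) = (r - 1)*(r + 1)*(r^2 + 7*r + 12) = (r - 1)*(r + 1)*(r + 3)*(r + 4)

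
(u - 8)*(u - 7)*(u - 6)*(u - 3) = u^4 - 24*u^3 + 209*u^2 - 774*u + 1008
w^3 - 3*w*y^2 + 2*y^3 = (w - y)^2*(w + 2*y)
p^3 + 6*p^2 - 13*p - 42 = (p - 3)*(p + 2)*(p + 7)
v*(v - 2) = v^2 - 2*v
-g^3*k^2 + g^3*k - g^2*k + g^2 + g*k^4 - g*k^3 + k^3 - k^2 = (-g + k)*(g + k)*(k - 1)*(g*k + 1)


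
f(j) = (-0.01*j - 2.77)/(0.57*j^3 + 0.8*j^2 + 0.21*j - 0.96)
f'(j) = (-0.01*j - 2.77)*(-1.71*j^2 - 1.6*j - 0.21)/(0.57*j^3 + 0.8*j^2 + 0.21*j - 0.96)^2 - 0.01/(0.57*j^3 + 0.8*j^2 + 0.21*j - 0.96) = (0.0114*j^3 + 4.7447*j^2 + 4.432*j + 0.5913)/(0.3249*j^6 + 0.912*j^5 + 0.8794*j^4 - 0.7584*j^3 - 1.4919*j^2 - 0.4032*j + 0.9216)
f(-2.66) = 0.42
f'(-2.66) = 0.51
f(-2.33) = 0.64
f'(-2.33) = 0.85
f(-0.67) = 3.03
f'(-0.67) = -0.30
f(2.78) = -0.15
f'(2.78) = 0.15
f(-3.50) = 0.17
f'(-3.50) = 0.16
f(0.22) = 3.19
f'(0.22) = 2.38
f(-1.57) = 1.81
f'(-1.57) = 2.28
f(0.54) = 5.30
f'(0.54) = 15.94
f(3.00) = -0.13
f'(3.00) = 0.11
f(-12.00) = 0.00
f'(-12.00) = 0.00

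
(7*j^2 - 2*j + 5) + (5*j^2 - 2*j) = 12*j^2 - 4*j + 5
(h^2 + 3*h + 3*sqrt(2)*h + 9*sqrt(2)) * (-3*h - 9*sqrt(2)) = -3*h^3 - 18*sqrt(2)*h^2 - 9*h^2 - 54*sqrt(2)*h - 54*h - 162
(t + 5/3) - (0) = t + 5/3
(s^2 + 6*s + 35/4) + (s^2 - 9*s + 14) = 2*s^2 - 3*s + 91/4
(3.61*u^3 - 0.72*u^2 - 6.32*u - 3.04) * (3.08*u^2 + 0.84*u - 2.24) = 11.1188*u^5 + 0.8148*u^4 - 28.1568*u^3 - 13.0592*u^2 + 11.6032*u + 6.8096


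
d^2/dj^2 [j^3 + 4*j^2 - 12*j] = 6*j + 8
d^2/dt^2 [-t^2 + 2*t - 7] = -2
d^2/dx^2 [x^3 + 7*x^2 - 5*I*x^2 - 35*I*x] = 6*x + 14 - 10*I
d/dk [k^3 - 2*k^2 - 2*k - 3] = 3*k^2 - 4*k - 2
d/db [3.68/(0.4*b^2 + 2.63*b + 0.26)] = (-2.944*b - 9.6784)/(0.4*b^2 + 2.63*b + 0.26)^2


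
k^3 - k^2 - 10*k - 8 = (k - 4)*(k + 1)*(k + 2)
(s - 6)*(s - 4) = s^2 - 10*s + 24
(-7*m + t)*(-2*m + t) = 14*m^2 - 9*m*t + t^2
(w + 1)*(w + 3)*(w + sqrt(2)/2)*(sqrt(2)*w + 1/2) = sqrt(2)*w^4 + 3*w^3/2 + 4*sqrt(2)*w^3 + 13*sqrt(2)*w^2/4 + 6*w^2 + sqrt(2)*w + 9*w/2 + 3*sqrt(2)/4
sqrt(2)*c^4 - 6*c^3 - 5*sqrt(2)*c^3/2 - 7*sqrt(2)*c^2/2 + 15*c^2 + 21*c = c*(c - 7/2)*(c - 3*sqrt(2))*(sqrt(2)*c + sqrt(2))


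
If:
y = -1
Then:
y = -1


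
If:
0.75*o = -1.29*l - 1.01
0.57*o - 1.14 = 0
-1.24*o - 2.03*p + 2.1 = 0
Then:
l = -1.95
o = 2.00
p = -0.19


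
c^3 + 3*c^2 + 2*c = c*(c + 1)*(c + 2)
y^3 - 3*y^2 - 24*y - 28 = (y - 7)*(y + 2)^2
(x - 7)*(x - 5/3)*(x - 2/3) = x^3 - 28*x^2/3 + 157*x/9 - 70/9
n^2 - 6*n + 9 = (n - 3)^2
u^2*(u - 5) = u^3 - 5*u^2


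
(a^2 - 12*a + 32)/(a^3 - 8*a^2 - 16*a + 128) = 1/(a + 4)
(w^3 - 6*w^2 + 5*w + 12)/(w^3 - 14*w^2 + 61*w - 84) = (w + 1)/(w - 7)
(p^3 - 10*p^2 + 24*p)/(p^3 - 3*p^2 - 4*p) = (p - 6)/(p + 1)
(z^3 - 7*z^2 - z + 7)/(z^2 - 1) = z - 7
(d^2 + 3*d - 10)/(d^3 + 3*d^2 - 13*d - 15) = (d - 2)/(d^2 - 2*d - 3)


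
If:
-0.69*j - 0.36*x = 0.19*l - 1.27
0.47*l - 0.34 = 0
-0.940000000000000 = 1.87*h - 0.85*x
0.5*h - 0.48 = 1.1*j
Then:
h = 0.94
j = -0.01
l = 0.72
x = 3.17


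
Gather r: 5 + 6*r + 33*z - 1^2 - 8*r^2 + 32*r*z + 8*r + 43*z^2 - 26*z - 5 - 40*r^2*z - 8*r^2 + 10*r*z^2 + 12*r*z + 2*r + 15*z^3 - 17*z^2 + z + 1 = r^2*(-40*z - 16) + r*(10*z^2 + 44*z + 16) + 15*z^3 + 26*z^2 + 8*z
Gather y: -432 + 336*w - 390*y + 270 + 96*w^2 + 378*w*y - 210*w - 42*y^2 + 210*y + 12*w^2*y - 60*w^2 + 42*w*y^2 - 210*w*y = 36*w^2 + 126*w + y^2*(42*w - 42) + y*(12*w^2 + 168*w - 180) - 162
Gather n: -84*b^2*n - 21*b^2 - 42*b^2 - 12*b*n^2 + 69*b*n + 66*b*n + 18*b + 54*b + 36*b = -63*b^2 - 12*b*n^2 + 108*b + n*(-84*b^2 + 135*b)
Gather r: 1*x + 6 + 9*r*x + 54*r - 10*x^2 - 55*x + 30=r*(9*x + 54) - 10*x^2 - 54*x + 36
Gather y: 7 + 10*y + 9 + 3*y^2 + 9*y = 3*y^2 + 19*y + 16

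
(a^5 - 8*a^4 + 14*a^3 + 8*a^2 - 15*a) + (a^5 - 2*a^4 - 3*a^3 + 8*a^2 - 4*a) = 2*a^5 - 10*a^4 + 11*a^3 + 16*a^2 - 19*a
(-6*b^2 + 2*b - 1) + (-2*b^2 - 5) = -8*b^2 + 2*b - 6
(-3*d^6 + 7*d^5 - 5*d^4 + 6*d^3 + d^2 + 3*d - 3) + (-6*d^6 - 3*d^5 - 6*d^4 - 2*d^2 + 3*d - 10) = -9*d^6 + 4*d^5 - 11*d^4 + 6*d^3 - d^2 + 6*d - 13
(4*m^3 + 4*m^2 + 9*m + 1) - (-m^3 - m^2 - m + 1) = 5*m^3 + 5*m^2 + 10*m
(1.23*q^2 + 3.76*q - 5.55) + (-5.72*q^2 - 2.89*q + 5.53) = -4.49*q^2 + 0.87*q - 0.0199999999999996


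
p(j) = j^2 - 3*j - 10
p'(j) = 2*j - 3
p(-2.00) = 0.00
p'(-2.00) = -7.00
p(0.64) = -11.51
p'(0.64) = -1.72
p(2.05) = -11.95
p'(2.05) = 1.10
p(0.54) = -11.33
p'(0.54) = -1.92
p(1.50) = -12.25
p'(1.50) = 0.00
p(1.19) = -12.15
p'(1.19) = -0.62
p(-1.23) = -4.80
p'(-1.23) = -5.46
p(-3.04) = 8.36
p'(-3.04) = -9.08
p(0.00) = -10.00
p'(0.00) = -3.00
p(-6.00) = 44.00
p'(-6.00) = -15.00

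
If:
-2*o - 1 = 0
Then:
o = -1/2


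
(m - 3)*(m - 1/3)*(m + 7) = m^3 + 11*m^2/3 - 67*m/3 + 7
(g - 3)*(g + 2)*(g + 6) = g^3 + 5*g^2 - 12*g - 36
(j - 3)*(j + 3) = j^2 - 9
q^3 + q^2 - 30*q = q*(q - 5)*(q + 6)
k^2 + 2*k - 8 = (k - 2)*(k + 4)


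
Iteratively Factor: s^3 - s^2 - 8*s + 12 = (s + 3)*(s^2 - 4*s + 4) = (s - 2)*(s + 3)*(s - 2)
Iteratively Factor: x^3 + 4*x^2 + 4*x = (x)*(x^2 + 4*x + 4) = x*(x + 2)*(x + 2)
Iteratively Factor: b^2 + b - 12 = (b + 4)*(b - 3)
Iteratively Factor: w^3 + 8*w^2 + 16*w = (w + 4)*(w^2 + 4*w) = (w + 4)^2*(w)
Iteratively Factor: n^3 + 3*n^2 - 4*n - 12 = (n + 2)*(n^2 + n - 6) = (n - 2)*(n + 2)*(n + 3)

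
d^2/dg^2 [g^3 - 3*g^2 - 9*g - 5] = 6*g - 6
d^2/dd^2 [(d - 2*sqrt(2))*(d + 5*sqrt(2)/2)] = 2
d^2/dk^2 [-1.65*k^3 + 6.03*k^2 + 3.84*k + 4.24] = 12.06 - 9.9*k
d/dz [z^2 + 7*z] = 2*z + 7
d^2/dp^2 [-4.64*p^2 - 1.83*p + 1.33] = -9.28000000000000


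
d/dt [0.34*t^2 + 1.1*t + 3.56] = 0.68*t + 1.1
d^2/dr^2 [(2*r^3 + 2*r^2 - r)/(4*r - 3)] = 4*(16*r^3 - 36*r^2 + 27*r + 3)/(64*r^3 - 144*r^2 + 108*r - 27)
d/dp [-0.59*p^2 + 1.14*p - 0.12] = 1.14 - 1.18*p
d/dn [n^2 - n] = 2*n - 1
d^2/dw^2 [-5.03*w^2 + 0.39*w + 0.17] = -10.0600000000000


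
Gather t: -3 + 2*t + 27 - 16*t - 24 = -14*t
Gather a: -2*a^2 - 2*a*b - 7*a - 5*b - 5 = -2*a^2 + a*(-2*b - 7) - 5*b - 5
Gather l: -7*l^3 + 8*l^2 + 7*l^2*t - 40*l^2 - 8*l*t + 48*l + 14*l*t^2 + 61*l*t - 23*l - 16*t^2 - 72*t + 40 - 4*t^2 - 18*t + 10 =-7*l^3 + l^2*(7*t - 32) + l*(14*t^2 + 53*t + 25) - 20*t^2 - 90*t + 50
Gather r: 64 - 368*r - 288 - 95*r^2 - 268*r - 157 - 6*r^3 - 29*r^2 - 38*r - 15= -6*r^3 - 124*r^2 - 674*r - 396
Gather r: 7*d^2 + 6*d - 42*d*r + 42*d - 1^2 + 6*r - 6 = 7*d^2 + 48*d + r*(6 - 42*d) - 7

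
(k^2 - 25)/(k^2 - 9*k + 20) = (k + 5)/(k - 4)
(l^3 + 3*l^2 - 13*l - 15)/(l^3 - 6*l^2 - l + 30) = (l^2 + 6*l + 5)/(l^2 - 3*l - 10)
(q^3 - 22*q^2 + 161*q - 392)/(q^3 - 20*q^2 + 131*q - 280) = (q - 7)/(q - 5)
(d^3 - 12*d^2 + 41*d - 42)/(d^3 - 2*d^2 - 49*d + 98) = (d - 3)/(d + 7)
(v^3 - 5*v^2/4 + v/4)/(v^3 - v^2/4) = (v - 1)/v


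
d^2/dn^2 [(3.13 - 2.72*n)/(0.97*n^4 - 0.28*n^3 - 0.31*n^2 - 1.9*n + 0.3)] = (-30.710976*n^7 + 70.720372*n^6 - 21.875304*n^5 - 45.49107*n^4 - 0.525720000000007*n^3 - 1.876002*n^2 + 11.12118*n + 20.07998)/(0.912673*n^12 - 0.790356*n^11 - 0.646893*n^10 - 4.879906*n^9 + 4.149789*n^8 + 2.411496*n^7 + 9.015089*n^6 - 6.74133*n^5 - 2.05131*n^4 - 5.8744*n^3 + 3.1653*n^2 - 0.513*n + 0.027)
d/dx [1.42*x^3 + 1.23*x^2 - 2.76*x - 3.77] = 4.26*x^2 + 2.46*x - 2.76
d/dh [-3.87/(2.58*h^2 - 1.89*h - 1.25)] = (19.9692*h - 7.3143)/(-2.58*h^2 + 1.89*h + 1.25)^2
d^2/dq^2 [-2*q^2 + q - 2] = -4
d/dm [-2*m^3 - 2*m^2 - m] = -6*m^2 - 4*m - 1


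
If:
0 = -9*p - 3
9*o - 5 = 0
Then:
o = 5/9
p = -1/3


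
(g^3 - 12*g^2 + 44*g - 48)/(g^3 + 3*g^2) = (g^3 - 12*g^2 + 44*g - 48)/(g^2*(g + 3))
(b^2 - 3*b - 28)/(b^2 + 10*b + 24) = (b - 7)/(b + 6)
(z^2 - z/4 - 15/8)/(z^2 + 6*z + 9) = (z^2 - z/4 - 15/8)/(z^2 + 6*z + 9)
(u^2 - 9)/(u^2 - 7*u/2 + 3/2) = 2*(u + 3)/(2*u - 1)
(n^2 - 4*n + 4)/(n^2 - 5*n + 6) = (n - 2)/(n - 3)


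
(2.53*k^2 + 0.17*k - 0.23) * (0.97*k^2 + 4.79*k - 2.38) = 2.4541*k^4 + 12.2836*k^3 - 5.4302*k^2 - 1.5063*k + 0.5474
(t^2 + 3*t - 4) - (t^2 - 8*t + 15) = 11*t - 19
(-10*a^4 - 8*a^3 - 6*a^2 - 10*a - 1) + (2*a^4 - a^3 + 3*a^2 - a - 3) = -8*a^4 - 9*a^3 - 3*a^2 - 11*a - 4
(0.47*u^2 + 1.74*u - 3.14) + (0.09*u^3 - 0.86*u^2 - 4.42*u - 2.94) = 0.09*u^3 - 0.39*u^2 - 2.68*u - 6.08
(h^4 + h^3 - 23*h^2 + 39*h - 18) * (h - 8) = h^5 - 7*h^4 - 31*h^3 + 223*h^2 - 330*h + 144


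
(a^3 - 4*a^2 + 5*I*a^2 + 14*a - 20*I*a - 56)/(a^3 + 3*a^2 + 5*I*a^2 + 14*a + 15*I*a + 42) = (a - 4)/(a + 3)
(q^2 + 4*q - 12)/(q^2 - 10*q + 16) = (q + 6)/(q - 8)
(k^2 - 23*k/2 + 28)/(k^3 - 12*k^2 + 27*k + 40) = (k - 7/2)/(k^2 - 4*k - 5)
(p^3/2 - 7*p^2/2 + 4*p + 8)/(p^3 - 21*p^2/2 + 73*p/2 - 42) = (p^2 - 3*p - 4)/(2*p^2 - 13*p + 21)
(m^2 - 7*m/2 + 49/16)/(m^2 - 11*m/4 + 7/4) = (m - 7/4)/(m - 1)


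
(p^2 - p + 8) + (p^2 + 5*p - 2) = 2*p^2 + 4*p + 6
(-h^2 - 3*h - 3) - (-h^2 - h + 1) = -2*h - 4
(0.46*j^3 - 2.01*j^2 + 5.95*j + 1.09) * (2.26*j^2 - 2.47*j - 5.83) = 1.0396*j^5 - 5.6788*j^4 + 15.7299*j^3 - 0.514800000000003*j^2 - 37.3808*j - 6.3547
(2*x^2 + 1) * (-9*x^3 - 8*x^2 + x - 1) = -18*x^5 - 16*x^4 - 7*x^3 - 10*x^2 + x - 1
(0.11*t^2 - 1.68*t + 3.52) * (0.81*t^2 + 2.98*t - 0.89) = 0.0891*t^4 - 1.033*t^3 - 2.2531*t^2 + 11.9848*t - 3.1328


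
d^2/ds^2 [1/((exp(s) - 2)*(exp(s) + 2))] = 4*(exp(2*s) + 4)*exp(2*s)/(exp(6*s) - 12*exp(4*s) + 48*exp(2*s) - 64)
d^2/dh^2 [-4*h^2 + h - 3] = -8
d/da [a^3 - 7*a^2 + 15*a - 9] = 3*a^2 - 14*a + 15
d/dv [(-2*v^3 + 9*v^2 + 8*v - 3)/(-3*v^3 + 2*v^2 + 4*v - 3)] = (23*v^4 + 32*v^3 + 11*v^2 - 42*v - 12)/(9*v^6 - 12*v^5 - 20*v^4 + 34*v^3 + 4*v^2 - 24*v + 9)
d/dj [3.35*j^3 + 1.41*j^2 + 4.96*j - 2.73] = 10.05*j^2 + 2.82*j + 4.96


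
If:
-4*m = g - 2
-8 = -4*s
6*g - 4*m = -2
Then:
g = 0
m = 1/2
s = 2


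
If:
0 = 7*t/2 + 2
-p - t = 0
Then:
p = 4/7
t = -4/7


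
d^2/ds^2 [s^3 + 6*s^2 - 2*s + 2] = 6*s + 12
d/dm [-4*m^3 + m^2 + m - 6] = -12*m^2 + 2*m + 1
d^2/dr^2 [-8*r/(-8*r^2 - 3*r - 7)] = 16*(r*(16*r + 3)^2 - 3*(8*r + 1)*(8*r^2 + 3*r + 7))/(8*r^2 + 3*r + 7)^3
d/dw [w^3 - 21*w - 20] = 3*w^2 - 21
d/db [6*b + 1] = 6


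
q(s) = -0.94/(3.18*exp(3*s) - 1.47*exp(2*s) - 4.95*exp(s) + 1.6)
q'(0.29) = 4032.83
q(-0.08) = 0.55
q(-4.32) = -0.61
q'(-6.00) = 0.00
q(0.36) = -1.11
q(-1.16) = -537.51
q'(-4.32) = -0.03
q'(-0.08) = 0.14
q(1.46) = -0.00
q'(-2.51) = -0.28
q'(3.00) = 0.00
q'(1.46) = 0.02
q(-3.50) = -0.65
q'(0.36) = 19.50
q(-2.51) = -0.79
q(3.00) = 0.00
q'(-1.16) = -475417.52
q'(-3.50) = -0.07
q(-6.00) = -0.59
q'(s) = -0.94*(-9.54*exp(3*s) + 2.94*exp(2*s) + 4.95*exp(s))/(3.18*exp(3*s) - 1.47*exp(2*s) - 4.95*exp(s) + 1.6)^2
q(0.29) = 18.64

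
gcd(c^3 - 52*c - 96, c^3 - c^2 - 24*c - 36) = c + 2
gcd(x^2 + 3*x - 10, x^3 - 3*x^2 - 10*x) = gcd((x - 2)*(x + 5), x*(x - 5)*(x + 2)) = 1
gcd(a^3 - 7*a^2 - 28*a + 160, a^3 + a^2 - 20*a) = a^2 + a - 20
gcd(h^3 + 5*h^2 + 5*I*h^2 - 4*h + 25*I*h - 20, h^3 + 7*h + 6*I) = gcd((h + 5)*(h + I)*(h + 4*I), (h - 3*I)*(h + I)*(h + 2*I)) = h + I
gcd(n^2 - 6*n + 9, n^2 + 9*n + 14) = 1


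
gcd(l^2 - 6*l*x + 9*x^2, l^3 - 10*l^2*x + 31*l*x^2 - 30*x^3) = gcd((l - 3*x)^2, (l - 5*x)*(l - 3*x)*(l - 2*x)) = -l + 3*x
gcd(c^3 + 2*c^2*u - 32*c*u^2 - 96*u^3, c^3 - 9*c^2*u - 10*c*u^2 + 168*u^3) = -c^2 + 2*c*u + 24*u^2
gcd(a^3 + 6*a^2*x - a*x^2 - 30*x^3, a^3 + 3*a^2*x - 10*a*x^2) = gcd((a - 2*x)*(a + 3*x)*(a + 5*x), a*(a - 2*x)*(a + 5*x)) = -a^2 - 3*a*x + 10*x^2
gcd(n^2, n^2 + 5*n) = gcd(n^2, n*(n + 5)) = n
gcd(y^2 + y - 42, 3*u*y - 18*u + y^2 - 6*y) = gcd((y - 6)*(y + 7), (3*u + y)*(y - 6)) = y - 6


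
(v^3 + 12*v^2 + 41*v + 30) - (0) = v^3 + 12*v^2 + 41*v + 30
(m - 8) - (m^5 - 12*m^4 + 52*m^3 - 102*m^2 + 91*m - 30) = -m^5 + 12*m^4 - 52*m^3 + 102*m^2 - 90*m + 22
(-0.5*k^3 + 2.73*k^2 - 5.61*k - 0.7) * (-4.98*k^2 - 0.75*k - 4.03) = 2.49*k^5 - 13.2204*k^4 + 27.9053*k^3 - 3.3084*k^2 + 23.1333*k + 2.821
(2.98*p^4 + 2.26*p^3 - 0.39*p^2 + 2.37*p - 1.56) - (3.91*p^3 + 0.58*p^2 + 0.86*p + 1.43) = 2.98*p^4 - 1.65*p^3 - 0.97*p^2 + 1.51*p - 2.99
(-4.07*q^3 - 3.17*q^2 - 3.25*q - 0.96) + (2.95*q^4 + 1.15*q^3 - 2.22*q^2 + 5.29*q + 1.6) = 2.95*q^4 - 2.92*q^3 - 5.39*q^2 + 2.04*q + 0.64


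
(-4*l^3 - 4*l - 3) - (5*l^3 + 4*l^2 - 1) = -9*l^3 - 4*l^2 - 4*l - 2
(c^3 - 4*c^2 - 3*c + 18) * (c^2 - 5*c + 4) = c^5 - 9*c^4 + 21*c^3 + 17*c^2 - 102*c + 72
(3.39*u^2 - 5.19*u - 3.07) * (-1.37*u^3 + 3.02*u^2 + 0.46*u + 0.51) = -4.6443*u^5 + 17.3481*u^4 - 9.9085*u^3 - 9.9299*u^2 - 4.0591*u - 1.5657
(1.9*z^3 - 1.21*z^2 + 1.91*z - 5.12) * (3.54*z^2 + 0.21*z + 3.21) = 6.726*z^5 - 3.8844*z^4 + 12.6063*z^3 - 21.6078*z^2 + 5.0559*z - 16.4352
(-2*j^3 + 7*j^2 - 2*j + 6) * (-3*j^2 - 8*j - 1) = 6*j^5 - 5*j^4 - 48*j^3 - 9*j^2 - 46*j - 6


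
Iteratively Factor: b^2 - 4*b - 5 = (b + 1)*(b - 5)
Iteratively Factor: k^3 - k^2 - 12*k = (k + 3)*(k^2 - 4*k) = k*(k + 3)*(k - 4)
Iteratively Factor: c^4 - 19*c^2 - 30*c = (c)*(c^3 - 19*c - 30) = c*(c + 3)*(c^2 - 3*c - 10) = c*(c + 2)*(c + 3)*(c - 5)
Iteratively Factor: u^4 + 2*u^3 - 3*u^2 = (u + 3)*(u^3 - u^2) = (u - 1)*(u + 3)*(u^2) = u*(u - 1)*(u + 3)*(u)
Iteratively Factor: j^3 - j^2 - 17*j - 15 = (j + 3)*(j^2 - 4*j - 5) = (j - 5)*(j + 3)*(j + 1)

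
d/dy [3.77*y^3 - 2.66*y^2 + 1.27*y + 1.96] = 11.31*y^2 - 5.32*y + 1.27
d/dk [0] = 0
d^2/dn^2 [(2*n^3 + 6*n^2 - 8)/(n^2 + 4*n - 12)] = 64*(n^3 - 3*n^2 + 24*n + 20)/(n^6 + 12*n^5 + 12*n^4 - 224*n^3 - 144*n^2 + 1728*n - 1728)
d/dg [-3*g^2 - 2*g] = -6*g - 2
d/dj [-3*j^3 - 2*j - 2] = -9*j^2 - 2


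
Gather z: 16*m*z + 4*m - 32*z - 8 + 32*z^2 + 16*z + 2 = 4*m + 32*z^2 + z*(16*m - 16) - 6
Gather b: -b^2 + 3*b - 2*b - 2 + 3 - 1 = -b^2 + b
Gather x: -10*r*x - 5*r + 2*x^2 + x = -5*r + 2*x^2 + x*(1 - 10*r)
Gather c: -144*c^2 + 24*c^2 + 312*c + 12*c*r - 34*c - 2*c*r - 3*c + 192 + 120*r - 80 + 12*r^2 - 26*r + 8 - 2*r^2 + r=-120*c^2 + c*(10*r + 275) + 10*r^2 + 95*r + 120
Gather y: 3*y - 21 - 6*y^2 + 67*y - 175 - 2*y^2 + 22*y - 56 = -8*y^2 + 92*y - 252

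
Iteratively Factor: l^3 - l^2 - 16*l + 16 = (l - 1)*(l^2 - 16) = (l - 4)*(l - 1)*(l + 4)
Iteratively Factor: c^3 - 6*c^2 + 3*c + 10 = (c - 5)*(c^2 - c - 2) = (c - 5)*(c - 2)*(c + 1)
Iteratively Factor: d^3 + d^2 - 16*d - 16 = (d + 1)*(d^2 - 16) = (d + 1)*(d + 4)*(d - 4)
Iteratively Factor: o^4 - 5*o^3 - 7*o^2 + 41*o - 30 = (o - 2)*(o^3 - 3*o^2 - 13*o + 15) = (o - 2)*(o - 1)*(o^2 - 2*o - 15) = (o - 5)*(o - 2)*(o - 1)*(o + 3)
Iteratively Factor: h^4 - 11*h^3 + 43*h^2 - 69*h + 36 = (h - 3)*(h^3 - 8*h^2 + 19*h - 12) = (h - 4)*(h - 3)*(h^2 - 4*h + 3) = (h - 4)*(h - 3)*(h - 1)*(h - 3)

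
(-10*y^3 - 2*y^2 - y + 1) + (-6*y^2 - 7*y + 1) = -10*y^3 - 8*y^2 - 8*y + 2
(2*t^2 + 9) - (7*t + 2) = 2*t^2 - 7*t + 7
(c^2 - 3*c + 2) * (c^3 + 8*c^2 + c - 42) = c^5 + 5*c^4 - 21*c^3 - 29*c^2 + 128*c - 84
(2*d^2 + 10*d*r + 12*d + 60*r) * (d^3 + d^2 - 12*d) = 2*d^5 + 10*d^4*r + 14*d^4 + 70*d^3*r - 12*d^3 - 60*d^2*r - 144*d^2 - 720*d*r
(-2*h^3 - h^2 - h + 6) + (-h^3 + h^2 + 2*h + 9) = -3*h^3 + h + 15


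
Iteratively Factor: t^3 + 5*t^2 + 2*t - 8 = (t - 1)*(t^2 + 6*t + 8) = (t - 1)*(t + 2)*(t + 4)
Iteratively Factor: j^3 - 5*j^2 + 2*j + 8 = (j + 1)*(j^2 - 6*j + 8) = (j - 4)*(j + 1)*(j - 2)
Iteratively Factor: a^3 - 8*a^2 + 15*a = (a - 5)*(a^2 - 3*a) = (a - 5)*(a - 3)*(a)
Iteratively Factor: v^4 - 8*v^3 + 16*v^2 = (v)*(v^3 - 8*v^2 + 16*v) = v*(v - 4)*(v^2 - 4*v) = v*(v - 4)^2*(v)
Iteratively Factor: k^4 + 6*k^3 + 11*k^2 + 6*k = (k + 2)*(k^3 + 4*k^2 + 3*k) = (k + 2)*(k + 3)*(k^2 + k) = k*(k + 2)*(k + 3)*(k + 1)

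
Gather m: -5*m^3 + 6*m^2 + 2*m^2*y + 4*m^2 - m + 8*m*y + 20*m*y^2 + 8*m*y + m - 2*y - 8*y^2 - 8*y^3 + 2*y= -5*m^3 + m^2*(2*y + 10) + m*(20*y^2 + 16*y) - 8*y^3 - 8*y^2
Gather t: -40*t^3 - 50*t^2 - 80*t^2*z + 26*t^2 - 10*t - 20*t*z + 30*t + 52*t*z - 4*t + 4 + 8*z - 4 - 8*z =-40*t^3 + t^2*(-80*z - 24) + t*(32*z + 16)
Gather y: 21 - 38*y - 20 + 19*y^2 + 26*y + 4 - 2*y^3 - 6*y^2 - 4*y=-2*y^3 + 13*y^2 - 16*y + 5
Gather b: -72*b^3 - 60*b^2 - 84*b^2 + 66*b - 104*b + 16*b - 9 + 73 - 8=-72*b^3 - 144*b^2 - 22*b + 56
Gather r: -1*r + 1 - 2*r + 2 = 3 - 3*r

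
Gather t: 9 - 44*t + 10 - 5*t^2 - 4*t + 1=-5*t^2 - 48*t + 20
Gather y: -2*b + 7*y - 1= -2*b + 7*y - 1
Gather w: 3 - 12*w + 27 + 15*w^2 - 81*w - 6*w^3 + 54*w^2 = -6*w^3 + 69*w^2 - 93*w + 30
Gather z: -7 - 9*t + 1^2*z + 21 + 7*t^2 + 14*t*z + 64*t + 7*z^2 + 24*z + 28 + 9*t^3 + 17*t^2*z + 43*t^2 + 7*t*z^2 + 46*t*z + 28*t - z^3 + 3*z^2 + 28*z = 9*t^3 + 50*t^2 + 83*t - z^3 + z^2*(7*t + 10) + z*(17*t^2 + 60*t + 53) + 42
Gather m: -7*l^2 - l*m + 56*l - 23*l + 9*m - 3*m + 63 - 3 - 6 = -7*l^2 + 33*l + m*(6 - l) + 54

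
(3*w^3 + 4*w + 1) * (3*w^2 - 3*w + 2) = 9*w^5 - 9*w^4 + 18*w^3 - 9*w^2 + 5*w + 2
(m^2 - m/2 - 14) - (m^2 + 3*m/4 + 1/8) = -5*m/4 - 113/8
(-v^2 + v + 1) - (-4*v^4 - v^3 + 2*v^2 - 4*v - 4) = 4*v^4 + v^3 - 3*v^2 + 5*v + 5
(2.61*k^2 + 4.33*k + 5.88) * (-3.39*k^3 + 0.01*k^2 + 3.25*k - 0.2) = -8.8479*k^5 - 14.6526*k^4 - 11.4074*k^3 + 13.6093*k^2 + 18.244*k - 1.176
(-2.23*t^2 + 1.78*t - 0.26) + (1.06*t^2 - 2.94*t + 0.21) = -1.17*t^2 - 1.16*t - 0.05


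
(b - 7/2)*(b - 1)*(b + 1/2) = b^3 - 4*b^2 + 5*b/4 + 7/4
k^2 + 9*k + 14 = (k + 2)*(k + 7)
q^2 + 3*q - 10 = (q - 2)*(q + 5)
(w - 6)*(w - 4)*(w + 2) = w^3 - 8*w^2 + 4*w + 48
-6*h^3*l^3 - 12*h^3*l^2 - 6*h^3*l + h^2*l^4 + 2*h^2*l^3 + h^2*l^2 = l*(-6*h + l)*(h*l + h)^2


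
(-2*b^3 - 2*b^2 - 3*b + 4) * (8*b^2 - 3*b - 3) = -16*b^5 - 10*b^4 - 12*b^3 + 47*b^2 - 3*b - 12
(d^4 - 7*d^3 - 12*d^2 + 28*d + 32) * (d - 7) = d^5 - 14*d^4 + 37*d^3 + 112*d^2 - 164*d - 224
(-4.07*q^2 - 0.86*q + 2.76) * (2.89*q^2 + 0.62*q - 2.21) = -11.7623*q^4 - 5.0088*q^3 + 16.4379*q^2 + 3.6118*q - 6.0996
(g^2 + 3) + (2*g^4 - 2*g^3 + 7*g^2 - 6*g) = 2*g^4 - 2*g^3 + 8*g^2 - 6*g + 3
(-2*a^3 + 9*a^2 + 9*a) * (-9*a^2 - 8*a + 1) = 18*a^5 - 65*a^4 - 155*a^3 - 63*a^2 + 9*a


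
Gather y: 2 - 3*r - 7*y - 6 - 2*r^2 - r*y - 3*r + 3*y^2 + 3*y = -2*r^2 - 6*r + 3*y^2 + y*(-r - 4) - 4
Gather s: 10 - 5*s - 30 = -5*s - 20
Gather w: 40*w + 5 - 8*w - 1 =32*w + 4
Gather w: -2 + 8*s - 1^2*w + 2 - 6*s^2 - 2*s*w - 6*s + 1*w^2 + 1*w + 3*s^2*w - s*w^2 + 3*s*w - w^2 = -6*s^2 - s*w^2 + 2*s + w*(3*s^2 + s)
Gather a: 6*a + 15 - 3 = 6*a + 12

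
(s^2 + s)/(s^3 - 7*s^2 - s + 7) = s/(s^2 - 8*s + 7)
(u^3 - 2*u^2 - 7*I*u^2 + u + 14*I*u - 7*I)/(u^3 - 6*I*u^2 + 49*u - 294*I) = (u^2 - 2*u + 1)/(u^2 + I*u + 42)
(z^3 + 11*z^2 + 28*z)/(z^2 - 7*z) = (z^2 + 11*z + 28)/(z - 7)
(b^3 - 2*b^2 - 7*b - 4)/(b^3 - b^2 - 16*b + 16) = (b^2 + 2*b + 1)/(b^2 + 3*b - 4)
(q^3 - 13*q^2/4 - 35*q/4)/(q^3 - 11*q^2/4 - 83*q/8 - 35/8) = 2*q/(2*q + 1)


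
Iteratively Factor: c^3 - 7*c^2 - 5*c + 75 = (c + 3)*(c^2 - 10*c + 25) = (c - 5)*(c + 3)*(c - 5)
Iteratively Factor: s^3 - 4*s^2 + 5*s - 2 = (s - 1)*(s^2 - 3*s + 2) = (s - 2)*(s - 1)*(s - 1)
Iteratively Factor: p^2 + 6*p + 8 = (p + 2)*(p + 4)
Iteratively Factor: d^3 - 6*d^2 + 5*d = (d - 1)*(d^2 - 5*d) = d*(d - 1)*(d - 5)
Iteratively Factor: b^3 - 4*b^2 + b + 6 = (b - 2)*(b^2 - 2*b - 3) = (b - 2)*(b + 1)*(b - 3)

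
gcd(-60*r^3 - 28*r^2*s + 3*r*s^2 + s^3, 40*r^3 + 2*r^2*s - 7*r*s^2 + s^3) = 10*r^2 + 3*r*s - s^2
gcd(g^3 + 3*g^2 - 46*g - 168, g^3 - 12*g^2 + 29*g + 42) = g - 7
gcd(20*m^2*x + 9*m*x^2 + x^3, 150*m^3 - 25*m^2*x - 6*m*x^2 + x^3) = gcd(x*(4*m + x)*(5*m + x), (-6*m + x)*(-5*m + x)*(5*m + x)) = 5*m + x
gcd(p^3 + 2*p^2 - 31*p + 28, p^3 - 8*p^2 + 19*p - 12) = p^2 - 5*p + 4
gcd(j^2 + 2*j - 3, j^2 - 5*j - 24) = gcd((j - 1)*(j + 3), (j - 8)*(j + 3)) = j + 3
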